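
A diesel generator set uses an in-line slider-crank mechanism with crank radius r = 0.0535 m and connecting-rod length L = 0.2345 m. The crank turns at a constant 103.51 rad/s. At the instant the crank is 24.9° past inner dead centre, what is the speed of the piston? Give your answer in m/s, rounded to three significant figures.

2.82

ω = 103.5 rad/s
For an in-line slider-crank, x = r cosθ + √(L² − r² sin²θ), so v = −rω sinθ·[1 + r cosθ/√(L² − r² sin²θ)].
With r = 0.0535 m, L = 0.2345 m, θ = 24.9°: √(L² − r² sin²θ) = 0.23342 m.
v = −0.0535·103.5·0.42104·[1 + 0.0535·0.90704/0.23342] = -2.8163 m/s.
|v| = 2.8163 m/s.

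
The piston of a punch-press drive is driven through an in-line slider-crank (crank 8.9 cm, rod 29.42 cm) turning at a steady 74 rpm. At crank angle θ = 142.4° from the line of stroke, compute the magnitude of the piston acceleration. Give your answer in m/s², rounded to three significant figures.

3.78

ω = 2π·74/60 = 7.749 rad/s
x(θ) = r cosθ + √(L² − r² sin²θ); with ω constant, a = ω²·d²x/dθ².
d²x/dθ² = −r cosθ − r²(cos2θ)/√u − r⁴ sin²2θ/(4u^{3/2}),  u = L² − r² sin²θ = 0.0836048 m².
Substituting r = 0.089 m, L = 0.2942 m, θ = 142.4°: d²x/dθ² = +0.062909 m.
a = ω²·d²x/dθ² = (7.749)²·(+0.062909) = +3.7778 m/s²;  |a| = 3.7778 m/s².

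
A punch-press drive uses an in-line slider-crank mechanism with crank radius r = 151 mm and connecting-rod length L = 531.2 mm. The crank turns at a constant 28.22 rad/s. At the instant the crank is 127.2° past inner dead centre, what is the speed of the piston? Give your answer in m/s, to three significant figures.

2.80

ω = 28.22 rad/s
For an in-line slider-crank, x = r cosθ + √(L² − r² sin²θ), so v = −rω sinθ·[1 + r cosθ/√(L² − r² sin²θ)].
With r = 0.151 m, L = 0.5312 m, θ = 127.2°: √(L² − r² sin²θ) = 0.5174 m.
v = −0.151·28.22·0.79653·[1 + 0.151·-0.60460/0.5174] = -2.7953 m/s.
|v| = 2.7953 m/s.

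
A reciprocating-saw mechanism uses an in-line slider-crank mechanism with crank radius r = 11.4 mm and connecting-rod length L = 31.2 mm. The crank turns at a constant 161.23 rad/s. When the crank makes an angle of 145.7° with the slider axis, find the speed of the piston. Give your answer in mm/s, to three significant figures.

ω = 161.2 rad/s
For an in-line slider-crank, x = r cosθ + √(L² − r² sin²θ), so v = −rω sinθ·[1 + r cosθ/√(L² − r² sin²θ)].
With r = 0.0114 m, L = 0.0312 m, θ = 145.7°: √(L² − r² sin²θ) = 0.030531 m.
v = −0.0114·161.2·0.56353·[1 + 0.0114·-0.82610/0.030531] = -0.71629 m/s.
|v| = 0.71629 m/s = 716.29 mm/s.

716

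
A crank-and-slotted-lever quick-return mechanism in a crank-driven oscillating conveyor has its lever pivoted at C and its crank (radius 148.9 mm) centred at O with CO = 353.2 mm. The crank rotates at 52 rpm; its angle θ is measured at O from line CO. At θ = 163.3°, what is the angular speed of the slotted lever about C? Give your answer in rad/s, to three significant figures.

ω = 5.445 rad/s (from 52 rpm).
Crank pin A relative to C: A = (d + r cosθ, r sinθ); lever angle φ = atan2(r sinθ, d + r cosθ).
Differentiating tanφ: φ̇ = rω(d cosθ + r)/(d² + r² + 2dr cosθ).
d² + r² + 2dr cosθ = |CA|² = 0.0461748 m²;  d cosθ + r = -0.1894 m.
|ω_lever| = |0.1489·5.445·-0.1894| / 0.0461748 = 3.3259 rad/s.

3.33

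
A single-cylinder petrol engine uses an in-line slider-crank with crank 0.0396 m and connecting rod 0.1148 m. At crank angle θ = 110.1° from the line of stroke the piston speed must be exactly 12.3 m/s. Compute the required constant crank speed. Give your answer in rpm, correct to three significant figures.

3610

For an in-line slider-crank, |v_piston| = rω|sinθ|·[1 + r cosθ/√(L² − r² sin²θ)].
With r = 0.0396 m, L = 0.1148 m, θ = 110.1°: the bracketed kinematic factor |dx/dθ| = 0.032528 m.
ω = v/|dx/dθ| = 12.3/0.032528 = 378.13 rad/s.
N = 60ω/(2π) = 3610.9 rpm.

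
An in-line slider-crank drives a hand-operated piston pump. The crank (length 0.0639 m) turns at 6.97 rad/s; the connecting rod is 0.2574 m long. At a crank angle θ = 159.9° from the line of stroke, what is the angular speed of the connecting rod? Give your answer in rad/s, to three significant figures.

ω = 6.97 rad/s
The rod makes angle φ with the slider axis where L sinφ = r sinθ; differentiating, L cosφ·φ̇ = r ω cosθ.
L cosφ = √(L² − r² sin²θ) = 0.25646 m.
|ω_rod| = r ω |cosθ| / √(L² − r² sin²θ) = 0.0639·6.97·0.93909/0.25646 = 1.6309 rad/s.

1.63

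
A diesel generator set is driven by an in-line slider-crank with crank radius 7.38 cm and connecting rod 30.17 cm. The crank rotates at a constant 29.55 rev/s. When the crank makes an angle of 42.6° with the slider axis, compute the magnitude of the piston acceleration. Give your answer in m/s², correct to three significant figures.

1940

ω = 2π·29.6 = 185.7 rad/s
x(θ) = r cosθ + √(L² − r² sin²θ); with ω constant, a = ω²·d²x/dθ².
d²x/dθ² = −r cosθ − r²(cos2θ)/√u − r⁴ sin²2θ/(4u^{3/2}),  u = L² − r² sin²θ = 0.0885275 m².
Substituting r = 0.0738 m, L = 0.3017 m, θ = 42.6°: d²x/dθ² = -0.056135 m.
a = ω²·d²x/dθ² = (185.7)²·(-0.056135) = -1935.1 m/s²;  |a| = 1935.1 m/s².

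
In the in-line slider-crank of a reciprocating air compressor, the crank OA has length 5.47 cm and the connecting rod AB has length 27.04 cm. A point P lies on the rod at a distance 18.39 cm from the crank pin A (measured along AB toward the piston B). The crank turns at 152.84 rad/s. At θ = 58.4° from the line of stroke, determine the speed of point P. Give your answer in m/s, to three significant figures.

ω = 152.8 rad/s.  Crank-pin speed |V_A| = rω = 8.3603 m/s, perpendicular to OA.
Rod angle: sinφ = −(r/L) sinθ ⇒ φ = -9.921°; ω_rod = −rω cosθ/√(L²−r²sin²θ) = -16.447 rad/s.
V_P = V_A + ω_rod × AP, with AP = 0.1839 m along the rod.
Components: V_Px = −rω sinθ − a·ω_rod·sinφ = -7.6419 m/s;  V_Py = rω cosθ + a·ω_rod·cosφ = +1.4014 m/s.
|V_P| = √(V_Px² + V_Py²) = 7.7693 m/s.

7.77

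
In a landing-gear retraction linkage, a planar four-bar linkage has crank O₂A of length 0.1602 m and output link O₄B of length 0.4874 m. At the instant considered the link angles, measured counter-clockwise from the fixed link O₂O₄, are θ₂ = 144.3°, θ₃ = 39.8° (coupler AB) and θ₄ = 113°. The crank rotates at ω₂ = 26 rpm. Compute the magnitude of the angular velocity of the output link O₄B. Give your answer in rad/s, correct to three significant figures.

0.905

ω₂ = 2.723 rad/s (from 26 rpm).
Differentiating the loop-closure r₂e^{iθ₂}+r₃e^{iθ₃}=r₁+r₄e^{iθ₄} gives r₂ω₂e^{iθ₂}+r₃ω₃e^{iθ₃}=r₄ω₄e^{iθ₄}.
Eliminating the other unknown: ω₄ = r₂ω₂ sin(θ₂−θ₃) / [r₄ sin(θ₄−θ₃)].
Numerator sine = +0.96815; denominator sine = +0.95732.
Result = 0.1602·2.723·(+0.96815) / (0.4874·(+0.95732)) = +0.90503 rad/s; magnitude 0.90503 rad/s.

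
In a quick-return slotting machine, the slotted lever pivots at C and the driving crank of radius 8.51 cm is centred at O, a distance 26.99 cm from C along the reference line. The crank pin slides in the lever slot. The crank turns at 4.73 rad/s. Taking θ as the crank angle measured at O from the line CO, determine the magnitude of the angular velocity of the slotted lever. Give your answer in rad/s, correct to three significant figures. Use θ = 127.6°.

0.615

ω = 4.73 rad/s
Crank pin A relative to C: A = (d + r cosθ, r sinθ); lever angle φ = atan2(r sinθ, d + r cosθ).
Differentiating tanφ: φ̇ = rω(d cosθ + r)/(d² + r² + 2dr cosθ).
d² + r² + 2dr cosθ = |CA|² = 0.0520598 m²;  d cosθ + r = -0.079578 m.
|ω_lever| = |0.0851·4.73·-0.079578| / 0.0520598 = 0.61529 rad/s.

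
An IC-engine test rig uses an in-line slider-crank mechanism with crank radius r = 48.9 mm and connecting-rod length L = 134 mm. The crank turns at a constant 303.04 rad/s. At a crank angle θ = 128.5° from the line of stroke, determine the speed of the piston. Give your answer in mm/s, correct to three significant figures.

ω = 303 rad/s
For an in-line slider-crank, x = r cosθ + √(L² − r² sin²θ), so v = −rω sinθ·[1 + r cosθ/√(L² − r² sin²θ)].
With r = 0.0489 m, L = 0.134 m, θ = 128.5°: √(L² − r² sin²θ) = 0.12842 m.
v = −0.0489·303·0.78261·[1 + 0.0489·-0.62251/0.12842] = -8.8482 m/s.
|v| = 8.8482 m/s = 8848.2 mm/s.

8850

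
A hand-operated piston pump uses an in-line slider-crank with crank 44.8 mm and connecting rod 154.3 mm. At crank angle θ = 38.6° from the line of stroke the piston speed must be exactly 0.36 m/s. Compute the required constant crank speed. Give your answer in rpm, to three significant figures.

For an in-line slider-crank, |v_piston| = rω|sinθ|·[1 + r cosθ/√(L² − r² sin²θ)].
With r = 0.0448 m, L = 0.1543 m, θ = 38.6°: the bracketed kinematic factor |dx/dθ| = 0.034399 m.
ω = v/|dx/dθ| = 0.36/0.034399 = 10.466 rad/s.
N = 60ω/(2π) = 99.939 rpm.

99.9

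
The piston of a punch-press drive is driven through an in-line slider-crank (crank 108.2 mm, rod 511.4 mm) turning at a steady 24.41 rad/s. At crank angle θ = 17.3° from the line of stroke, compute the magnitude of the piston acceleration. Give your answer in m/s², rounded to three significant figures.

ω = 24.41 rad/s
x(θ) = r cosθ + √(L² − r² sin²θ); with ω constant, a = ω²·d²x/dθ².
d²x/dθ² = −r cosθ − r²(cos2θ)/√u − r⁴ sin²2θ/(4u^{3/2}),  u = L² − r² sin²θ = 0.260495 m².
Substituting r = 0.1082 m, L = 0.5114 m, θ = 17.3°: d²x/dθ² = -0.12227 m.
a = ω²·d²x/dθ² = (24.41)²·(-0.12227) = -72.854 m/s²;  |a| = 72.854 m/s².

72.9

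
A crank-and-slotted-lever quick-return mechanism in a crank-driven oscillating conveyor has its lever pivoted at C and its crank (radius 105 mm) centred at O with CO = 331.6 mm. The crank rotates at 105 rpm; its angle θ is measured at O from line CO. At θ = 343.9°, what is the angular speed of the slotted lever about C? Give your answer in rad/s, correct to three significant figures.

2.60

ω = 11 rad/s (from 105 rpm).
Crank pin A relative to C: A = (d + r cosθ, r sinθ); lever angle φ = atan2(r sinθ, d + r cosθ).
Differentiating tanφ: φ̇ = rω(d cosθ + r)/(d² + r² + 2dr cosθ).
d² + r² + 2dr cosθ = |CA|² = 0.187888 m²;  d cosθ + r = +0.42359 m.
|ω_lever| = |0.105·11·+0.42359| / 0.187888 = 2.6029 rad/s.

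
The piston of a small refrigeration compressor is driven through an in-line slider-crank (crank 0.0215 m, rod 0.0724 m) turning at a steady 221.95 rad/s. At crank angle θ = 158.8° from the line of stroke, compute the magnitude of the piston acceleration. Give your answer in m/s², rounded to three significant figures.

ω = 221.9 rad/s
x(θ) = r cosθ + √(L² − r² sin²θ); with ω constant, a = ω²·d²x/dθ².
d²x/dθ² = −r cosθ − r²(cos2θ)/√u − r⁴ sin²2θ/(4u^{3/2}),  u = L² − r² sin²θ = 0.00518131 m².
Substituting r = 0.0215 m, L = 0.0724 m, θ = 158.8°: d²x/dθ² = +0.015238 m.
a = ω²·d²x/dθ² = (221.9)²·(+0.015238) = +750.63 m/s²;  |a| = 750.63 m/s².

751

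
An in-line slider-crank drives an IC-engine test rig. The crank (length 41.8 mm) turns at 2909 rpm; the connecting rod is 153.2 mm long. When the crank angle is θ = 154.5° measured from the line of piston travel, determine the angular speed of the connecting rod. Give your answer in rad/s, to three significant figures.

ω = 304.6 rad/s (converted from 2909 rpm).
The rod makes angle φ with the slider axis where L sinφ = r sinθ; differentiating, L cosφ·φ̇ = r ω cosθ.
L cosφ = √(L² − r² sin²θ) = 0.15214 m.
|ω_rod| = r ω |cosθ| / √(L² − r² sin²θ) = 0.0418·304.6·0.90259/0.15214 = 75.543 rad/s.

75.5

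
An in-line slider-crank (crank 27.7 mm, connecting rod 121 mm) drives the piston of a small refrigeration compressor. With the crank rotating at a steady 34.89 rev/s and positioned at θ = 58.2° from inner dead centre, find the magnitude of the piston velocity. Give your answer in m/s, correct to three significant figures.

5.80

ω = 2π·34.9 = 219.2 rad/s
For an in-line slider-crank, x = r cosθ + √(L² − r² sin²θ), so v = −rω sinθ·[1 + r cosθ/√(L² − r² sin²θ)].
With r = 0.0277 m, L = 0.121 m, θ = 58.2°: √(L² − r² sin²θ) = 0.11869 m.
v = −0.0277·219.2·0.84989·[1 + 0.0277·0.52696/0.11869] = -5.7956 m/s.
|v| = 5.7956 m/s.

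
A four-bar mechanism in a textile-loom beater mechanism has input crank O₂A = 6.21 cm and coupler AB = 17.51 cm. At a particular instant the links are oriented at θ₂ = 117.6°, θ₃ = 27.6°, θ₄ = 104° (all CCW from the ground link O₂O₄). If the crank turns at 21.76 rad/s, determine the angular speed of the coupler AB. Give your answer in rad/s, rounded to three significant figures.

ω₂ = 21.76 rad/s
Differentiating the loop-closure r₂e^{iθ₂}+r₃e^{iθ₃}=r₁+r₄e^{iθ₄} gives r₂ω₂e^{iθ₂}+r₃ω₃e^{iθ₃}=r₄ω₄e^{iθ₄}.
Eliminating the other unknown: ω₃ = r₂ω₂ sin(θ₄−θ₂) / [r₃ sin(θ₃−θ₄)].
Numerator sine = -0.23514; denominator sine = -0.97196.
Result = 0.0621·21.76·(-0.23514) / (0.1751·(-0.97196)) = +1.867 rad/s; magnitude 1.867 rad/s.

1.87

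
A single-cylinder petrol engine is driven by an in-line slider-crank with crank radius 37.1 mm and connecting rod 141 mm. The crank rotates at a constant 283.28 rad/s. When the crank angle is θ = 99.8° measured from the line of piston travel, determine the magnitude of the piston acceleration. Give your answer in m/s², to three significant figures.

1270

ω = 283.3 rad/s
x(θ) = r cosθ + √(L² − r² sin²θ); with ω constant, a = ω²·d²x/dθ².
d²x/dθ² = −r cosθ − r²(cos2θ)/√u − r⁴ sin²2θ/(4u^{3/2}),  u = L² − r² sin²θ = 0.0185445 m².
Substituting r = 0.0371 m, L = 0.141 m, θ = 99.8°: d²x/dθ² = +0.015815 m.
a = ω²·d²x/dθ² = (283.3)²·(+0.015815) = +1269.2 m/s²;  |a| = 1269.2 m/s².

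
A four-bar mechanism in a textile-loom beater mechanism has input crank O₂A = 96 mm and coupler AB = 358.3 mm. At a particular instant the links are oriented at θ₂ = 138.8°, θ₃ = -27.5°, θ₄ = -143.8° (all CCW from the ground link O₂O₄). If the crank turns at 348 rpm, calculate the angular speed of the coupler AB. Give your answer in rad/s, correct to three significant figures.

10.6

ω₂ = 36.44 rad/s (from 348 rpm).
Differentiating the loop-closure r₂e^{iθ₂}+r₃e^{iθ₃}=r₁+r₄e^{iθ₄} gives r₂ω₂e^{iθ₂}+r₃ω₃e^{iθ₃}=r₄ω₄e^{iθ₄}.
Eliminating the other unknown: ω₃ = r₂ω₂ sin(θ₄−θ₂) / [r₃ sin(θ₃−θ₄)].
Numerator sine = +0.97592; denominator sine = +0.89649.
Result = 0.096·36.44·(+0.97592) / (0.3583·(+0.89649)) = +10.629 rad/s; magnitude 10.629 rad/s.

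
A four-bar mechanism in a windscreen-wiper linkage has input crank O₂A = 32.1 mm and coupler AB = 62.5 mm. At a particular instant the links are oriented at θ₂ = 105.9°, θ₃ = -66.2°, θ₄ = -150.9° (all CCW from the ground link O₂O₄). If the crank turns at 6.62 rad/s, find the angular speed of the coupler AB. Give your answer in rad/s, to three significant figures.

3.32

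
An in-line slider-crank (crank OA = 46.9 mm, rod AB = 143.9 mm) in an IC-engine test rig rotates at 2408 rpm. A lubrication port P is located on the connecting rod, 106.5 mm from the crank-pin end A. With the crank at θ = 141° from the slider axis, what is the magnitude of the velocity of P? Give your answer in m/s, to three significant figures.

6.47

ω = 252.2 rad/s.  Crank-pin speed |V_A| = rω = 11.827 m/s, perpendicular to OA.
Rod angle: sinφ = −(r/L) sinθ ⇒ φ = -11.836°; ω_rod = −rω cosθ/√(L²−r²sin²θ) = +65.258 rad/s.
V_P = V_A + ω_rod × AP, with AP = 0.1065 m along the rod.
Components: V_Px = −rω sinθ − a·ω_rod·sinφ = -6.0172 m/s;  V_Py = rω cosθ + a·ω_rod·cosφ = -2.3888 m/s.
|V_P| = √(V_Px² + V_Py²) = 6.474 m/s.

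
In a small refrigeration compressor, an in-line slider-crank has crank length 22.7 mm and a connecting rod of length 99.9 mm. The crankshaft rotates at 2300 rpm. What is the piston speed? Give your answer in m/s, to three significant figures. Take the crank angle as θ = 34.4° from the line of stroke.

3.67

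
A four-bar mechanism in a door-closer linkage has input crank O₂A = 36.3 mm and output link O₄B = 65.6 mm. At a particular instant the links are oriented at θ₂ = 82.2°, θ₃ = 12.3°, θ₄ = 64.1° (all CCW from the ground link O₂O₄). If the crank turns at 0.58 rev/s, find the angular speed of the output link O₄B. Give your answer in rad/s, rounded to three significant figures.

2.41

ω₂ = 3.644 rad/s (from 0.58 rev/s).
Differentiating the loop-closure r₂e^{iθ₂}+r₃e^{iθ₃}=r₁+r₄e^{iθ₄} gives r₂ω₂e^{iθ₂}+r₃ω₃e^{iθ₃}=r₄ω₄e^{iθ₄}.
Eliminating the other unknown: ω₄ = r₂ω₂ sin(θ₂−θ₃) / [r₄ sin(θ₄−θ₃)].
Numerator sine = +0.93909; denominator sine = +0.78586.
Result = 0.0363·3.644·(+0.93909) / (0.0656·(+0.78586)) = +2.4098 rad/s; magnitude 2.4098 rad/s.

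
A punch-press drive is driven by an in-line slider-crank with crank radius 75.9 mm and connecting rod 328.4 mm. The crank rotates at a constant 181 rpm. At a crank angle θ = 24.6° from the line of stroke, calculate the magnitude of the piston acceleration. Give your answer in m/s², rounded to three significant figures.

ω = 2π·181/60 = 18.95 rad/s
x(θ) = r cosθ + √(L² − r² sin²θ); with ω constant, a = ω²·d²x/dθ².
d²x/dθ² = −r cosθ − r²(cos2θ)/√u − r⁴ sin²2θ/(4u^{3/2}),  u = L² − r² sin²θ = 0.106848 m².
Substituting r = 0.0759 m, L = 0.3284 m, θ = 24.6°: d²x/dθ² = -0.080663 m.
a = ω²·d²x/dθ² = (18.95)²·(-0.080663) = -28.979 m/s²;  |a| = 28.979 m/s².

29.0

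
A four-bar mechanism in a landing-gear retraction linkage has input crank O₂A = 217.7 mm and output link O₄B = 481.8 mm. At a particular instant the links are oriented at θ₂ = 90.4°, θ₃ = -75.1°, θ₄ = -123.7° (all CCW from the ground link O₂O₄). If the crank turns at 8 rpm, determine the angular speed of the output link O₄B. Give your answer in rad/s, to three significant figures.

ω₂ = 0.8378 rad/s (from 8 rpm).
Differentiating the loop-closure r₂e^{iθ₂}+r₃e^{iθ₃}=r₁+r₄e^{iθ₄} gives r₂ω₂e^{iθ₂}+r₃ω₃e^{iθ₃}=r₄ω₄e^{iθ₄}.
Eliminating the other unknown: ω₄ = r₂ω₂ sin(θ₂−θ₃) / [r₄ sin(θ₄−θ₃)].
Numerator sine = +0.25038; denominator sine = -0.75011.
Result = 0.2177·0.8378·(+0.25038) / (0.4818·(-0.75011)) = -0.12635 rad/s; magnitude 0.12635 rad/s.

0.126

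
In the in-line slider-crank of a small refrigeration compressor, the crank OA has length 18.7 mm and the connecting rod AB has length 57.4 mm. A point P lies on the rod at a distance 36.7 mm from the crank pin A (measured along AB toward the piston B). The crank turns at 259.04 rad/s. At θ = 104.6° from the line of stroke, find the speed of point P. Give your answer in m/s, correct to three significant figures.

ω = 259 rad/s.  Crank-pin speed |V_A| = rω = 4.844 m/s, perpendicular to OA.
Rod angle: sinφ = −(r/L) sinθ ⇒ φ = -18.377°; ω_rod = −rω cosθ/√(L²−r²sin²θ) = +22.416 rad/s.
V_P = V_A + ω_rod × AP, with AP = 0.0367 m along the rod.
Components: V_Px = −rω sinθ − a·ω_rod·sinφ = -4.4283 m/s;  V_Py = rω cosθ + a·ω_rod·cosφ = -0.44034 m/s.
|V_P| = √(V_Px² + V_Py²) = 4.4501 m/s.

4.45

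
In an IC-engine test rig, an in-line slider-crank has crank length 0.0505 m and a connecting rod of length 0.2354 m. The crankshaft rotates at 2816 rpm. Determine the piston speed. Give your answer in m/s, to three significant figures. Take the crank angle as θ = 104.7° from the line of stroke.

13.6

ω = 2π·2816/60 = 294.9 rad/s
For an in-line slider-crank, x = r cosθ + √(L² − r² sin²θ), so v = −rω sinθ·[1 + r cosθ/√(L² − r² sin²θ)].
With r = 0.0505 m, L = 0.2354 m, θ = 104.7°: √(L² − r² sin²θ) = 0.23028 m.
v = −0.0505·294.9·0.96727·[1 + 0.0505·-0.25376/0.23028] = -13.603 m/s.
|v| = 13.603 m/s.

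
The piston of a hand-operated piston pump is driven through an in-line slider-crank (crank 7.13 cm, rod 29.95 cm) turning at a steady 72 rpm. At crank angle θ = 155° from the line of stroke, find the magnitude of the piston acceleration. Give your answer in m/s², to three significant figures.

3.04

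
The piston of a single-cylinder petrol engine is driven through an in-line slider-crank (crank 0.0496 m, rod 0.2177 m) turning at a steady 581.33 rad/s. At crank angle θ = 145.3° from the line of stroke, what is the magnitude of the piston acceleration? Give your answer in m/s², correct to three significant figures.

ω = 581.3 rad/s
x(θ) = r cosθ + √(L² − r² sin²θ); with ω constant, a = ω²·d²x/dθ².
d²x/dθ² = −r cosθ − r²(cos2θ)/√u − r⁴ sin²2θ/(4u^{3/2}),  u = L² − r² sin²θ = 0.046596 m².
Substituting r = 0.0496 m, L = 0.2177 m, θ = 145.3°: d²x/dθ² = +0.036637 m.
a = ω²·d²x/dθ² = (581.3)²·(+0.036637) = +12381 m/s²;  |a| = 12381 m/s².

12400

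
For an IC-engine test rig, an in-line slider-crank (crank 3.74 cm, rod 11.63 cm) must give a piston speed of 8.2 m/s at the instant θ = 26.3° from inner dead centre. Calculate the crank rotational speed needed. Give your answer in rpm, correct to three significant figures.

3660

For an in-line slider-crank, |v_piston| = rω|sinθ|·[1 + r cosθ/√(L² − r² sin²θ)].
With r = 0.0374 m, L = 0.1163 m, θ = 26.3°: the bracketed kinematic factor |dx/dθ| = 0.021397 m.
ω = v/|dx/dθ| = 8.2/0.021397 = 383.22 rad/s.
N = 60ω/(2π) = 3659.5 rpm.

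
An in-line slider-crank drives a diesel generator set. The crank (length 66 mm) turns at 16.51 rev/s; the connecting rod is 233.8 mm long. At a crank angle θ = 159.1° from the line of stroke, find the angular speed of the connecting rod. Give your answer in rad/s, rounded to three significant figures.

ω = 103.7 rad/s (converted from 16.51 rev/s).
The rod makes angle φ with the slider axis where L sinφ = r sinθ; differentiating, L cosφ·φ̇ = r ω cosθ.
L cosφ = √(L² − r² sin²θ) = 0.23261 m.
|ω_rod| = r ω |cosθ| / √(L² − r² sin²θ) = 0.066·103.7·0.93420/0.23261 = 27.497 rad/s.

27.5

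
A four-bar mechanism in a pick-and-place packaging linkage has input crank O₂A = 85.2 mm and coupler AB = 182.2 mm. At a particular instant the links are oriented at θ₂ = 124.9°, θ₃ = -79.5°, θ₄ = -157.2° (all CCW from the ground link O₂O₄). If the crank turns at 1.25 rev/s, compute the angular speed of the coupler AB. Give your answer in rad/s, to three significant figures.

ω₂ = 7.854 rad/s (from 1.25 rev/s).
Differentiating the loop-closure r₂e^{iθ₂}+r₃e^{iθ₃}=r₁+r₄e^{iθ₄} gives r₂ω₂e^{iθ₂}+r₃ω₃e^{iθ₃}=r₄ω₄e^{iθ₄}.
Eliminating the other unknown: ω₃ = r₂ω₂ sin(θ₄−θ₂) / [r₃ sin(θ₃−θ₄)].
Numerator sine = +0.97778; denominator sine = +0.97705.
Result = 0.0852·7.854·(+0.97778) / (0.1822·(+0.97705)) = +3.6754 rad/s; magnitude 3.6754 rad/s.

3.68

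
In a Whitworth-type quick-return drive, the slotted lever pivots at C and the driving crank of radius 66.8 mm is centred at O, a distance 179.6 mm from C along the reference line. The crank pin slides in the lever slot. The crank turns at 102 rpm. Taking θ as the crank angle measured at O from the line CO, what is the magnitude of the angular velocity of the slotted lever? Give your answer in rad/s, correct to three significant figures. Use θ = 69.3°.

2.06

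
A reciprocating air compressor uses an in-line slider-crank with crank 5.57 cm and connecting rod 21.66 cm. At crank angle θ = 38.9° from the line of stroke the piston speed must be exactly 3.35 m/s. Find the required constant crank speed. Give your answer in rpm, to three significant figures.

For an in-line slider-crank, |v_piston| = rω|sinθ|·[1 + r cosθ/√(L² − r² sin²θ)].
With r = 0.0557 m, L = 0.2166 m, θ = 38.9°: the bracketed kinematic factor |dx/dθ| = 0.042071 m.
ω = v/|dx/dθ| = 3.35/0.042071 = 79.628 rad/s.
N = 60ω/(2π) = 760.39 rpm.

760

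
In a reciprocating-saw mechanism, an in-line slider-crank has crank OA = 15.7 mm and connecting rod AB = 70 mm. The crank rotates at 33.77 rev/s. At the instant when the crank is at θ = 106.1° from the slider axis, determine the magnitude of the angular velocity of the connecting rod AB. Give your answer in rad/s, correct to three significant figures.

13.5

ω = 212.2 rad/s (converted from 33.77 rev/s).
The rod makes angle φ with the slider axis where L sinφ = r sinθ; differentiating, L cosφ·φ̇ = r ω cosθ.
L cosφ = √(L² − r² sin²θ) = 0.068355 m.
|ω_rod| = r ω |cosθ| / √(L² − r² sin²θ) = 0.0157·212.2·0.27731/0.068355 = 13.515 rad/s.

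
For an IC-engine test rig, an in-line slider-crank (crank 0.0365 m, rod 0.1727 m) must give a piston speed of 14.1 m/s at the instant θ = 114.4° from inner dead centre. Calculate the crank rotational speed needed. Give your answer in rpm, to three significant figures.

For an in-line slider-crank, |v_piston| = rω|sinθ|·[1 + r cosθ/√(L² − r² sin²θ)].
With r = 0.0365 m, L = 0.1727 m, θ = 114.4°: the bracketed kinematic factor |dx/dθ| = 0.030283 m.
ω = v/|dx/dθ| = 14.1/0.030283 = 465.62 rad/s.
N = 60ω/(2π) = 4446.3 rpm.

4450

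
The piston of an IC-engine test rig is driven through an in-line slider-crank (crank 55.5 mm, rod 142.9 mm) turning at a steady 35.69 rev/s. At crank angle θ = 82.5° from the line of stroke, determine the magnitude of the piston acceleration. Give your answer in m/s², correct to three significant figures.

767

ω = 2π·35.7 = 224.2 rad/s
x(θ) = r cosθ + √(L² − r² sin²θ); with ω constant, a = ω²·d²x/dθ².
d²x/dθ² = −r cosθ − r²(cos2θ)/√u − r⁴ sin²2θ/(4u^{3/2}),  u = L² − r² sin²θ = 0.0173926 m².
Substituting r = 0.0555 m, L = 0.1429 m, θ = 82.5°: d²x/dθ² = +0.015247 m.
a = ω²·d²x/dθ² = (224.2)²·(+0.015247) = +766.72 m/s²;  |a| = 766.72 m/s².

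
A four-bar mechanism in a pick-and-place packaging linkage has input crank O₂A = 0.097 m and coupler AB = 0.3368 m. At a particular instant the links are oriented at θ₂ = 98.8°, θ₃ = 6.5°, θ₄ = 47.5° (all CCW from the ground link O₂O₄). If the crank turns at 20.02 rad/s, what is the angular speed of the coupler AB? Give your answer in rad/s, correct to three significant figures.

6.86

ω₂ = 20.02 rad/s
Differentiating the loop-closure r₂e^{iθ₂}+r₃e^{iθ₃}=r₁+r₄e^{iθ₄} gives r₂ω₂e^{iθ₂}+r₃ω₃e^{iθ₃}=r₄ω₄e^{iθ₄}.
Eliminating the other unknown: ω₃ = r₂ω₂ sin(θ₄−θ₂) / [r₃ sin(θ₃−θ₄)].
Numerator sine = -0.78043; denominator sine = -0.65606.
Result = 0.097·20.02·(-0.78043) / (0.3368·(-0.65606)) = +6.8589 rad/s; magnitude 6.8589 rad/s.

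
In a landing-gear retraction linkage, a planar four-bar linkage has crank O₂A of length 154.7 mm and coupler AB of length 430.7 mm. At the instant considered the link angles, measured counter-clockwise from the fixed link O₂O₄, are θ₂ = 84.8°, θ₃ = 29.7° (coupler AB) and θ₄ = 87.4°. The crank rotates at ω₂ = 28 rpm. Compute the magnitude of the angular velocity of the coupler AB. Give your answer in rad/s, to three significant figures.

ω₂ = 2.932 rad/s (from 28 rpm).
Differentiating the loop-closure r₂e^{iθ₂}+r₃e^{iθ₃}=r₁+r₄e^{iθ₄} gives r₂ω₂e^{iθ₂}+r₃ω₃e^{iθ₃}=r₄ω₄e^{iθ₄}.
Eliminating the other unknown: ω₃ = r₂ω₂ sin(θ₄−θ₂) / [r₃ sin(θ₃−θ₄)].
Numerator sine = +0.04536; denominator sine = -0.84526.
Result = 0.1547·2.932·(+0.04536) / (0.4307·(-0.84526)) = -0.056521 rad/s; magnitude 0.056521 rad/s.

0.0565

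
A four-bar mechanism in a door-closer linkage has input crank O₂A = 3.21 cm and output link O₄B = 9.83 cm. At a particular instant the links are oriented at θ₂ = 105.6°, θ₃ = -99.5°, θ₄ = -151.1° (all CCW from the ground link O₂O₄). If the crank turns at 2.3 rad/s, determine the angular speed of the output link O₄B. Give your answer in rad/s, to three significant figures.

0.407

ω₂ = 2.3 rad/s
Differentiating the loop-closure r₂e^{iθ₂}+r₃e^{iθ₃}=r₁+r₄e^{iθ₄} gives r₂ω₂e^{iθ₂}+r₃ω₃e^{iθ₃}=r₄ω₄e^{iθ₄}.
Eliminating the other unknown: ω₄ = r₂ω₂ sin(θ₂−θ₃) / [r₄ sin(θ₄−θ₃)].
Numerator sine = -0.42420; denominator sine = -0.78369.
Result = 0.0321·2.3·(-0.42420) / (0.0983·(-0.78369)) = +0.40654 rad/s; magnitude 0.40654 rad/s.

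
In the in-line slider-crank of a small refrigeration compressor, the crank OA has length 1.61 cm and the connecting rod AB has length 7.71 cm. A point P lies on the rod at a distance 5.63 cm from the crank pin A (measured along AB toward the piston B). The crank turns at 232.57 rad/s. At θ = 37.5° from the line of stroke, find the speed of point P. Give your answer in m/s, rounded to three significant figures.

2.68

ω = 232.6 rad/s.  Crank-pin speed |V_A| = rω = 3.7444 m/s, perpendicular to OA.
Rod angle: sinφ = −(r/L) sinθ ⇒ φ = -7.303°; ω_rod = −rω cosθ/√(L²−r²sin²θ) = -38.845 rad/s.
V_P = V_A + ω_rod × AP, with AP = 0.0563 m along the rod.
Components: V_Px = −rω sinθ − a·ω_rod·sinφ = -2.5574 m/s;  V_Py = rω cosθ + a·ω_rod·cosφ = +0.80141 m/s.
|V_P| = √(V_Px² + V_Py²) = 2.6801 m/s.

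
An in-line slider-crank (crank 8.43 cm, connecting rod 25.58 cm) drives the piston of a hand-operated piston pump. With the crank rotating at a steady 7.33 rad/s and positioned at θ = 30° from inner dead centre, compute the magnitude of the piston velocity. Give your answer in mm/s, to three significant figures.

ω = 7.33 rad/s
For an in-line slider-crank, x = r cosθ + √(L² − r² sin²θ), so v = −rω sinθ·[1 + r cosθ/√(L² − r² sin²θ)].
With r = 0.0843 m, L = 0.2558 m, θ = 30°: √(L² − r² sin²θ) = 0.2523 m.
v = −0.0843·7.33·0.50000·[1 + 0.0843·0.86603/0.2523] = -0.39836 m/s.
|v| = 0.39836 m/s = 398.36 mm/s.

398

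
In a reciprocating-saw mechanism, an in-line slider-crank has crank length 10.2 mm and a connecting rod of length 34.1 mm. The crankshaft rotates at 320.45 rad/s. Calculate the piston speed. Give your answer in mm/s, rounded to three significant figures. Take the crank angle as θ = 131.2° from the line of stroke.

1960

ω = 320.4 rad/s
For an in-line slider-crank, x = r cosθ + √(L² − r² sin²θ), so v = −rω sinθ·[1 + r cosθ/√(L² − r² sin²θ)].
With r = 0.0102 m, L = 0.0341 m, θ = 131.2°: √(L² − r² sin²θ) = 0.033225 m.
v = −0.0102·320.4·0.75241·[1 + 0.0102·-0.65869/0.033225] = -1.962 m/s.
|v| = 1.962 m/s = 1962 mm/s.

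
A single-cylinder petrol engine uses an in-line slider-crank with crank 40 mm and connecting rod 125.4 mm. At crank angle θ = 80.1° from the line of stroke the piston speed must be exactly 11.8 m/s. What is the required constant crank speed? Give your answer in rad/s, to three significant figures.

For an in-line slider-crank, |v_piston| = rω|sinθ|·[1 + r cosθ/√(L² − r² sin²θ)].
With r = 0.04 m, L = 0.1254 m, θ = 80.1°: the bracketed kinematic factor |dx/dθ| = 0.041681 m.
ω = v/|dx/dθ| = 11.8/0.041681 = 283.1 rad/s.

283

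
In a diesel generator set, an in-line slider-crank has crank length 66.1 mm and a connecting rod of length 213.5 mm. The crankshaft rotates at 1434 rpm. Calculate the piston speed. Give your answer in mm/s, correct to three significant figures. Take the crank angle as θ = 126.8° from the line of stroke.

6430

ω = 2π·1434/60 = 150.2 rad/s
For an in-line slider-crank, x = r cosθ + √(L² − r² sin²θ), so v = −rω sinθ·[1 + r cosθ/√(L² − r² sin²θ)].
With r = 0.0661 m, L = 0.2135 m, θ = 126.8°: √(L² − r² sin²θ) = 0.20684 m.
v = −0.0661·150.2·0.80073·[1 + 0.0661·-0.59902/0.20684] = -6.4266 m/s.
|v| = 6.4266 m/s = 6426.6 mm/s.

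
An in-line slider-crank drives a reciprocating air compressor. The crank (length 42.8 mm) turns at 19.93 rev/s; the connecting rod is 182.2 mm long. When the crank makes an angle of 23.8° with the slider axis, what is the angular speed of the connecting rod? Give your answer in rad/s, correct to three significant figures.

27.0

ω = 125.2 rad/s (converted from 19.93 rev/s).
The rod makes angle φ with the slider axis where L sinφ = r sinθ; differentiating, L cosφ·φ̇ = r ω cosθ.
L cosφ = √(L² − r² sin²θ) = 0.18138 m.
|ω_rod| = r ω |cosθ| / √(L² − r² sin²θ) = 0.0428·125.2·0.91496/0.18138 = 27.036 rad/s.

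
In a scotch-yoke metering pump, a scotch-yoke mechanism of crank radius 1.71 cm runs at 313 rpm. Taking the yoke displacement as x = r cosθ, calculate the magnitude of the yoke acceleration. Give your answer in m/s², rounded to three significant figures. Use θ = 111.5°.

ω = 32.78 rad/s (from 313 rpm).
x = r cosθ ⇒ ẍ = −rω² cosθ (ω constant).
|a| = rω²|cosθ| = 0.0171·(32.78)²·|cos 111.5°| = 6.7331 m/s².

6.73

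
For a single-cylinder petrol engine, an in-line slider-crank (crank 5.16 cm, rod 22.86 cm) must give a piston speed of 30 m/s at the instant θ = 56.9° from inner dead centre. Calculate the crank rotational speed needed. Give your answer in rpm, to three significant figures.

5890

For an in-line slider-crank, |v_piston| = rω|sinθ|·[1 + r cosθ/√(L² − r² sin²θ)].
With r = 0.0516 m, L = 0.2286 m, θ = 56.9°: the bracketed kinematic factor |dx/dθ| = 0.048653 m.
ω = v/|dx/dθ| = 30/0.048653 = 616.62 rad/s.
N = 60ω/(2π) = 5888.3 rpm.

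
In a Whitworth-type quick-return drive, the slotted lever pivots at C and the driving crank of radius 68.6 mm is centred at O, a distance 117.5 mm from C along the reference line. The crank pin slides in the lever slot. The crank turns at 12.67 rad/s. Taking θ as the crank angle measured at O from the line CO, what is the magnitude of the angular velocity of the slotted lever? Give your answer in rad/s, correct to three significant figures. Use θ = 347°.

4.65

ω = 12.67 rad/s
Crank pin A relative to C: A = (d + r cosθ, r sinθ); lever angle φ = atan2(r sinθ, d + r cosθ).
Differentiating tanφ: φ̇ = rω(d cosθ + r)/(d² + r² + 2dr cosθ).
d² + r² + 2dr cosθ = |CA|² = 0.03422 m²;  d cosθ + r = +0.18309 m.
|ω_lever| = |0.0686·12.67·+0.18309| / 0.03422 = 4.6503 rad/s.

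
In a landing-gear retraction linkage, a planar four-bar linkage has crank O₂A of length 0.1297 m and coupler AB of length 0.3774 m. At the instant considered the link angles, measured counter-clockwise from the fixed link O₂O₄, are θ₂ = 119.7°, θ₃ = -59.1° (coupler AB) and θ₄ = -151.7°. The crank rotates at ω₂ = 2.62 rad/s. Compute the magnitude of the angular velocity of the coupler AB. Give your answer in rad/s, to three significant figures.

ω₂ = 2.62 rad/s
Differentiating the loop-closure r₂e^{iθ₂}+r₃e^{iθ₃}=r₁+r₄e^{iθ₄} gives r₂ω₂e^{iθ₂}+r₃ω₃e^{iθ₃}=r₄ω₄e^{iθ₄}.
Eliminating the other unknown: ω₃ = r₂ω₂ sin(θ₄−θ₂) / [r₃ sin(θ₃−θ₄)].
Numerator sine = +0.99970; denominator sine = +0.99897.
Result = 0.1297·2.62·(+0.99970) / (0.3774·(+0.99897)) = +0.90107 rad/s; magnitude 0.90107 rad/s.

0.901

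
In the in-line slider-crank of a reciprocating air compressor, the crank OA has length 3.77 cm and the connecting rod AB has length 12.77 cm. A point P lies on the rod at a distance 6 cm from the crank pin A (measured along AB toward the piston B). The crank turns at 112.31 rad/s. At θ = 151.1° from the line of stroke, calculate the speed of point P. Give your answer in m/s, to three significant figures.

2.66

ω = 112.3 rad/s.  Crank-pin speed |V_A| = rω = 4.2341 m/s, perpendicular to OA.
Rod angle: sinφ = −(r/L) sinθ ⇒ φ = -8.203°; ω_rod = −rω cosθ/√(L²−r²sin²θ) = +29.327 rad/s.
V_P = V_A + ω_rod × AP, with AP = 0.06 m along the rod.
Components: V_Px = −rω sinθ − a·ω_rod·sinφ = -1.7952 m/s;  V_Py = rω cosθ + a·ω_rod·cosφ = -1.9652 m/s.
|V_P| = √(V_Px² + V_Py²) = 2.6617 m/s.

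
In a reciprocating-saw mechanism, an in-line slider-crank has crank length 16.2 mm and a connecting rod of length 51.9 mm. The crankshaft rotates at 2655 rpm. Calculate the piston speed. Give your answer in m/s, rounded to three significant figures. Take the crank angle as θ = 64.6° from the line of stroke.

ω = 2π·2655/60 = 278 rad/s
For an in-line slider-crank, x = r cosθ + √(L² − r² sin²θ), so v = −rω sinθ·[1 + r cosθ/√(L² − r² sin²θ)].
With r = 0.0162 m, L = 0.0519 m, θ = 64.6°: √(L² − r² sin²θ) = 0.049794 m.
v = −0.0162·278·0.90334·[1 + 0.0162·0.42894/0.049794] = -4.6365 m/s.
|v| = 4.6365 m/s.

4.64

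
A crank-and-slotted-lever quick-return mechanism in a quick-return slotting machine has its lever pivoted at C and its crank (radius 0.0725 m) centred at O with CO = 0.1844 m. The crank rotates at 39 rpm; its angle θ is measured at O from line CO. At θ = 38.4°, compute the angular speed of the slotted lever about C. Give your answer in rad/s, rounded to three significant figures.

ω = 4.084 rad/s (from 39 rpm).
Crank pin A relative to C: A = (d + r cosθ, r sinθ); lever angle φ = atan2(r sinθ, d + r cosθ).
Differentiating tanφ: φ̇ = rω(d cosθ + r)/(d² + r² + 2dr cosθ).
d² + r² + 2dr cosθ = |CA|² = 0.060214 m²;  d cosθ + r = +0.21701 m.
|ω_lever| = |0.0725·4.084·+0.21701| / 0.060214 = 1.0671 rad/s.

1.07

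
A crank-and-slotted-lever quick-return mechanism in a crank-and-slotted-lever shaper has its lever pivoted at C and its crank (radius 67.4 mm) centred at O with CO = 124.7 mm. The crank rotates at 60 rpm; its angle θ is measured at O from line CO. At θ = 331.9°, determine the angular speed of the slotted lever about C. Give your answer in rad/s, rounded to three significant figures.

ω = 6.283 rad/s (from 60 rpm).
Crank pin A relative to C: A = (d + r cosθ, r sinθ); lever angle φ = atan2(r sinθ, d + r cosθ).
Differentiating tanφ: φ̇ = rω(d cosθ + r)/(d² + r² + 2dr cosθ).
d² + r² + 2dr cosθ = |CA|² = 0.034921 m²;  d cosθ + r = +0.1774 m.
|ω_lever| = |0.0674·6.283·+0.1774| / 0.034921 = 2.1513 rad/s.

2.15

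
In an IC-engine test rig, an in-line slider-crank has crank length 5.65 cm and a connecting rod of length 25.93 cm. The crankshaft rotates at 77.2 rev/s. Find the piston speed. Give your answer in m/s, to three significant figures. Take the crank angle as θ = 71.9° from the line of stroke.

ω = 2π·77.2 = 485.1 rad/s
For an in-line slider-crank, x = r cosθ + √(L² − r² sin²θ), so v = −rω sinθ·[1 + r cosθ/√(L² − r² sin²θ)].
With r = 0.0565 m, L = 0.2593 m, θ = 71.9°: √(L² − r² sin²θ) = 0.25368 m.
v = −0.0565·485.1·0.95052·[1 + 0.0565·0.31068/0.25368] = -27.852 m/s.
|v| = 27.852 m/s.

27.9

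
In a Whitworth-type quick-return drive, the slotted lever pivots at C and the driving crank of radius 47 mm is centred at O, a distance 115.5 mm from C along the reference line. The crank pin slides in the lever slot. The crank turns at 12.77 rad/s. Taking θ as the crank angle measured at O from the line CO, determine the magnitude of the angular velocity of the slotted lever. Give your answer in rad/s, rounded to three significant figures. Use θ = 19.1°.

3.63

ω = 12.77 rad/s
Crank pin A relative to C: A = (d + r cosθ, r sinθ); lever angle φ = atan2(r sinθ, d + r cosθ).
Differentiating tanφ: φ̇ = rω(d cosθ + r)/(d² + r² + 2dr cosθ).
d² + r² + 2dr cosθ = |CA|² = 0.0258086 m²;  d cosθ + r = +0.15614 m.
|ω_lever| = |0.047·12.77·+0.15614| / 0.0258086 = 3.6311 rad/s.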